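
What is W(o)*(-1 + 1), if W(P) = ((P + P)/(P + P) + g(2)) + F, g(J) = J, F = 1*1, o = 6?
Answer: 0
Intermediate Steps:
F = 1
W(P) = 4 (W(P) = ((P + P)/(P + P) + 2) + 1 = ((2*P)/((2*P)) + 2) + 1 = ((2*P)*(1/(2*P)) + 2) + 1 = (1 + 2) + 1 = 3 + 1 = 4)
W(o)*(-1 + 1) = 4*(-1 + 1) = 4*0 = 0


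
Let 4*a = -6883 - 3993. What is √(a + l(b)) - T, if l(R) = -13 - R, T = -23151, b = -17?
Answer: 23151 + I*√2715 ≈ 23151.0 + 52.106*I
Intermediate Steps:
a = -2719 (a = (-6883 - 3993)/4 = (¼)*(-10876) = -2719)
√(a + l(b)) - T = √(-2719 + (-13 - 1*(-17))) - 1*(-23151) = √(-2719 + (-13 + 17)) + 23151 = √(-2719 + 4) + 23151 = √(-2715) + 23151 = I*√2715 + 23151 = 23151 + I*√2715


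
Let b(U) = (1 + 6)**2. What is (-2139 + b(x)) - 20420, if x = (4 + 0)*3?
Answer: -22510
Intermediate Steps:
x = 12 (x = 4*3 = 12)
b(U) = 49 (b(U) = 7**2 = 49)
(-2139 + b(x)) - 20420 = (-2139 + 49) - 20420 = -2090 - 20420 = -22510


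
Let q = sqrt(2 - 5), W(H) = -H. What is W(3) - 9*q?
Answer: -3 - 9*I*sqrt(3) ≈ -3.0 - 15.588*I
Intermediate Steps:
q = I*sqrt(3) (q = sqrt(-3) = I*sqrt(3) ≈ 1.732*I)
W(3) - 9*q = -1*3 - 9*I*sqrt(3) = -3 - 9*I*sqrt(3)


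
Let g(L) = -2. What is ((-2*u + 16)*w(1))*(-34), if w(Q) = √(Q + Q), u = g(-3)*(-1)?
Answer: -408*√2 ≈ -577.00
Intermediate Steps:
u = 2 (u = -2*(-1) = 2)
w(Q) = √2*√Q (w(Q) = √(2*Q) = √2*√Q)
((-2*u + 16)*w(1))*(-34) = ((-2*2 + 16)*(√2*√1))*(-34) = ((-4 + 16)*(√2*1))*(-34) = (12*√2)*(-34) = -408*√2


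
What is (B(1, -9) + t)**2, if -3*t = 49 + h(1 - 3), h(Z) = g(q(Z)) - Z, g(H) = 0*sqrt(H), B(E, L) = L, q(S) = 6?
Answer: 676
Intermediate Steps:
g(H) = 0
h(Z) = -Z (h(Z) = 0 - Z = -Z)
t = -17 (t = -(49 - (1 - 3))/3 = -(49 - 1*(-2))/3 = -(49 + 2)/3 = -1/3*51 = -17)
(B(1, -9) + t)**2 = (-9 - 17)**2 = (-26)**2 = 676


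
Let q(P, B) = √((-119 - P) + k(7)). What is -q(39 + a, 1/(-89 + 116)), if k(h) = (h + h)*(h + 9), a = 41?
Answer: -5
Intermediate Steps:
k(h) = 2*h*(9 + h) (k(h) = (2*h)*(9 + h) = 2*h*(9 + h))
q(P, B) = √(105 - P) (q(P, B) = √((-119 - P) + 2*7*(9 + 7)) = √((-119 - P) + 2*7*16) = √((-119 - P) + 224) = √(105 - P))
-q(39 + a, 1/(-89 + 116)) = -√(105 - (39 + 41)) = -√(105 - 1*80) = -√(105 - 80) = -√25 = -1*5 = -5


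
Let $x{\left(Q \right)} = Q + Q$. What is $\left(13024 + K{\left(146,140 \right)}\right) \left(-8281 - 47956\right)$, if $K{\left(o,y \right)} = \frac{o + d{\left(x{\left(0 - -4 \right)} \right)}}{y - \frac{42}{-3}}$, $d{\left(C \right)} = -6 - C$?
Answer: $- \frac{5127352238}{7} \approx -7.3248 \cdot 10^{8}$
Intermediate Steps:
$x{\left(Q \right)} = 2 Q$
$K{\left(o,y \right)} = \frac{-14 + o}{14 + y}$ ($K{\left(o,y \right)} = \frac{o - \left(6 + 2 \left(0 - -4\right)\right)}{y - \frac{42}{-3}} = \frac{o - \left(6 + 2 \left(0 + 4\right)\right)}{y - -14} = \frac{o - \left(6 + 2 \cdot 4\right)}{y + 14} = \frac{o - 14}{14 + y} = \frac{-14 + o}{14 + y}$)
$\left(13024 + K{\left(146,140 \right)}\right) \left(-8281 - 47956\right) = \left(13024 + \frac{-14 + 146}{14 + 140}\right) \left(-8281 - 47956\right) = \left(13024 + \frac{1}{154} \cdot 132\right) \left(-56237\right) = \left(13024 + \frac{6}{7}\right) \left(-56237\right) = \frac{91174}{7} \left(-56237\right) = - \frac{5127352238}{7}$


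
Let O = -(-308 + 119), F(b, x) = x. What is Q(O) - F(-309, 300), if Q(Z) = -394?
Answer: -694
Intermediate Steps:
O = 189 (O = -1*(-189) = 189)
Q(O) - F(-309, 300) = -394 - 1*300 = -394 - 300 = -694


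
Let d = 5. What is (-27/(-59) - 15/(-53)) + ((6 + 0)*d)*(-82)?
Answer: -7690104/3127 ≈ -2459.3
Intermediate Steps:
(-27/(-59) - 15/(-53)) + ((6 + 0)*d)*(-82) = (-27/(-59) - 15/(-53)) + ((6 + 0)*5)*(-82) = (-27*(-1/59) - 15*(-1/53)) + (6*5)*(-82) = (27/59 + 15/53) + 30*(-82) = 2316/3127 - 2460 = -7690104/3127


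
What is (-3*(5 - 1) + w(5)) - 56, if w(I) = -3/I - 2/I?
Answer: -69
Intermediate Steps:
w(I) = -5/I
(-3*(5 - 1) + w(5)) - 56 = (-3*(5 - 1) - 5/5) - 56 = (-3*4 - 5*⅕) - 56 = (-12 - 1) - 56 = -13 - 56 = -69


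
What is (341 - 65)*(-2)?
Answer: -552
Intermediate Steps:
(341 - 65)*(-2) = 276*(-2) = -552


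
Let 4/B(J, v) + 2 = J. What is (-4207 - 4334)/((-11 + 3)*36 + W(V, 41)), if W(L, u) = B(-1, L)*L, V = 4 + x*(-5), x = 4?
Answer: 25623/800 ≈ 32.029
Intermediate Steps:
B(J, v) = 4/(-2 + J)
V = -16 (V = 4 + 4*(-5) = 4 - 20 = -16)
W(L, u) = -4*L/3 (W(L, u) = (4/(-2 - 1))*L = (4/(-3))*L = (4*(-⅓))*L = -4*L/3)
(-4207 - 4334)/((-11 + 3)*36 + W(V, 41)) = (-4207 - 4334)/((-11 + 3)*36 - 4/3*(-16)) = -8541/(-8*36 + 64/3) = -8541/(-288 + 64/3) = -8541/(-800/3) = -8541*(-3/800) = 25623/800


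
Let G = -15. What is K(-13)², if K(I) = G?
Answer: 225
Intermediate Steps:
K(I) = -15
K(-13)² = (-15)² = 225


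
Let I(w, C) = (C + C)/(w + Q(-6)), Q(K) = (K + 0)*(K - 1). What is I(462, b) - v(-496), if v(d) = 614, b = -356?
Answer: -38771/63 ≈ -615.41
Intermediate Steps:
Q(K) = K*(-1 + K)
I(w, C) = 2*C/(42 + w) (I(w, C) = (C + C)/(w - 6*(-1 - 6)) = (2*C)/(w - 6*(-7)) = (2*C)/(w + 42) = (2*C)/(42 + w) = 2*C/(42 + w))
I(462, b) - v(-496) = 2*(-356)/(42 + 462) - 1*614 = 2*(-356)/504 - 614 = 2*(-356)*(1/504) - 614 = -89/63 - 614 = -38771/63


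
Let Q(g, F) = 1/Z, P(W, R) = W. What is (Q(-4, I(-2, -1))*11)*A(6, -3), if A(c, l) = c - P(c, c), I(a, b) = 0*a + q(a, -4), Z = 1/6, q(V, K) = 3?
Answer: 0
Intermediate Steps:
Z = ⅙ ≈ 0.16667
I(a, b) = 3 (I(a, b) = 0*a + 3 = 0 + 3 = 3)
A(c, l) = 0 (A(c, l) = c - c = 0)
Q(g, F) = 6 (Q(g, F) = 1/(⅙) = 6)
(Q(-4, I(-2, -1))*11)*A(6, -3) = (6*11)*0 = 66*0 = 0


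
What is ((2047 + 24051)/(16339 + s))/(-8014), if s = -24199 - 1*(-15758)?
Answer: -13049/31647286 ≈ -0.00041233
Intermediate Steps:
s = -8441 (s = -24199 + 15758 = -8441)
((2047 + 24051)/(16339 + s))/(-8014) = ((2047 + 24051)/(16339 - 8441))/(-8014) = (26098/7898)*(-1/8014) = (26098*(1/7898))*(-1/8014) = (13049/3949)*(-1/8014) = -13049/31647286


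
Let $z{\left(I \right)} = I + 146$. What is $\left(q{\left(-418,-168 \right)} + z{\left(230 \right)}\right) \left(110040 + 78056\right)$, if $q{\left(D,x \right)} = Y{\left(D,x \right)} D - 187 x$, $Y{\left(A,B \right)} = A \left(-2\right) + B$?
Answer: $-46540969472$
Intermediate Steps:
$z{\left(I \right)} = 146 + I$
$Y{\left(A,B \right)} = B - 2 A$ ($Y{\left(A,B \right)} = - 2 A + B = B - 2 A$)
$q{\left(D,x \right)} = - 187 x + D \left(x - 2 D\right)$ ($q{\left(D,x \right)} = \left(x - 2 D\right) D - 187 x = D \left(x - 2 D\right) - 187 x = - 187 x + D \left(x - 2 D\right)$)
$\left(q{\left(-418,-168 \right)} + z{\left(230 \right)}\right) \left(110040 + 78056\right) = \left(\left(\left(-187\right) \left(-168\right) - - 418 \left(\left(-1\right) \left(-168\right) + 2 \left(-418\right)\right)\right) + \left(146 + 230\right)\right) \left(110040 + 78056\right) = \left(\left(31416 - - 418 \left(168 - 836\right)\right) + 376\right) 188096 = \left(\left(31416 - \left(-418\right) \left(-668\right)\right) + 376\right) 188096 = \left(\left(31416 - 279224\right) + 376\right) 188096 = \left(-247808 + 376\right) 188096 = \left(-247432\right) 188096 = -46540969472$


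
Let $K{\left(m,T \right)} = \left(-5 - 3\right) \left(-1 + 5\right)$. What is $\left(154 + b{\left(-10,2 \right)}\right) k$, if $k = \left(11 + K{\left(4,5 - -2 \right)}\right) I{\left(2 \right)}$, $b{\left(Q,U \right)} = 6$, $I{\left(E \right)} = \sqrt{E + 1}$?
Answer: $- 3360 \sqrt{3} \approx -5819.7$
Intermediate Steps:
$I{\left(E \right)} = \sqrt{1 + E}$
$K{\left(m,T \right)} = -32$ ($K{\left(m,T \right)} = \left(-8\right) 4 = -32$)
$k = - 21 \sqrt{3}$ ($k = \left(11 - 32\right) \sqrt{1 + 2} = - 21 \sqrt{3} \approx -36.373$)
$\left(154 + b{\left(-10,2 \right)}\right) k = \left(154 + 6\right) \left(- 21 \sqrt{3}\right) = 160 \left(- 21 \sqrt{3}\right) = - 3360 \sqrt{3}$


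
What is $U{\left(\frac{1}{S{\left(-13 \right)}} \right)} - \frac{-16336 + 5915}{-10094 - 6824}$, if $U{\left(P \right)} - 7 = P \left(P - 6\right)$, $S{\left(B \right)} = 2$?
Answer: $\frac{122961}{33836} \approx 3.634$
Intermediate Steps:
$U{\left(P \right)} = 7 + P \left(-6 + P\right)$ ($U{\left(P \right)} = 7 + P \left(P - 6\right) = 7 + P \left(-6 + P\right)$)
$U{\left(\frac{1}{S{\left(-13 \right)}} \right)} - \frac{-16336 + 5915}{-10094 - 6824} = \left(7 + \left(\frac{1}{2}\right)^{2} - \frac{6}{2}\right) - \frac{-16336 + 5915}{-10094 - 6824} = \left(7 + \left(\frac{1}{2}\right)^{2} - 3\right) - - \frac{10421}{-16918} = \left(7 + \frac{1}{4} - 3\right) - \left(-10421\right) \left(- \frac{1}{16918}\right) = \frac{17}{4} - \frac{10421}{16918} = \frac{122961}{33836}$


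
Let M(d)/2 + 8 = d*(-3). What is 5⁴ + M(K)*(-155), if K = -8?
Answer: -4335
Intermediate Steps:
M(d) = -16 - 6*d (M(d) = -16 + 2*(d*(-3)) = -16 + 2*(-3*d) = -16 - 6*d)
5⁴ + M(K)*(-155) = 5⁴ + (-16 - 6*(-8))*(-155) = 625 + (-16 + 48)*(-155) = 625 + 32*(-155) = 625 - 4960 = -4335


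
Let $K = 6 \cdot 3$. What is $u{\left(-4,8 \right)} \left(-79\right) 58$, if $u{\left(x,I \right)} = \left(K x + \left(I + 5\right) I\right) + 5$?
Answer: $-169534$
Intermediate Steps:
$K = 18$
$u{\left(x,I \right)} = 5 + 18 x + I \left(5 + I\right)$ ($u{\left(x,I \right)} = \left(18 x + \left(I + 5\right) I\right) + 5 = \left(18 x + \left(5 + I\right) I\right) + 5 = \left(18 x + I \left(5 + I\right)\right) + 5 = 5 + 18 x + I \left(5 + I\right)$)
$u{\left(-4,8 \right)} \left(-79\right) 58 = \left(5 + 8^{2} + 5 \cdot 8 + 18 \left(-4\right)\right) \left(-79\right) 58 = \left(5 + 64 + 40 - 72\right) \left(-79\right) 58 = 37 \left(-79\right) 58 = \left(-2923\right) 58 = -169534$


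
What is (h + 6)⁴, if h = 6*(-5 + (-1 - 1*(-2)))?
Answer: 104976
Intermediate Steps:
h = -24 (h = 6*(-5 + (-1 + 2)) = 6*(-5 + 1) = 6*(-4) = -24)
(h + 6)⁴ = (-24 + 6)⁴ = (-18)⁴ = 104976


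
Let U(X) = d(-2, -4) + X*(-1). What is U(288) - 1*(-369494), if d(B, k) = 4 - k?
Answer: 369214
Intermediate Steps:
U(X) = 8 - X (U(X) = (4 - 1*(-4)) + X*(-1) = (4 + 4) - X = 8 - X)
U(288) - 1*(-369494) = (8 - 1*288) - 1*(-369494) = (8 - 288) + 369494 = -280 + 369494 = 369214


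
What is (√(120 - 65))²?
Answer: 55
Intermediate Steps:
(√(120 - 65))² = (√55)² = 55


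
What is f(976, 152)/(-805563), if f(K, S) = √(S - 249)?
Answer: -I*√97/805563 ≈ -1.2226e-5*I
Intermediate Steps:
f(K, S) = √(-249 + S)
f(976, 152)/(-805563) = √(-249 + 152)/(-805563) = √(-97)*(-1/805563) = (I*√97)*(-1/805563) = -I*√97/805563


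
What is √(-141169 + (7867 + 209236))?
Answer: √75934 ≈ 275.56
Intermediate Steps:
√(-141169 + (7867 + 209236)) = √(-141169 + 217103) = √75934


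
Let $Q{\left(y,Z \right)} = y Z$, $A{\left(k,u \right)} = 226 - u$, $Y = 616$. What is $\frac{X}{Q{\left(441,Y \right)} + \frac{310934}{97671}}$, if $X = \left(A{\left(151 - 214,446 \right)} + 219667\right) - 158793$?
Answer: $\frac{2962068417}{13266612055} \approx 0.22327$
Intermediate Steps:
$X = 60654$ ($X = \left(\left(226 - 446\right) + 219667\right) - 158793 = \left(-220 + 219667\right) - 158793 = 219447 - 158793 = 60654$)
$Q{\left(y,Z \right)} = Z y$
$\frac{X}{Q{\left(441,Y \right)} + \frac{310934}{97671}} = \frac{60654}{616 \cdot 441 + \frac{310934}{97671}} = \frac{60654}{271656 + 310934 \cdot \frac{1}{97671}} = \frac{60654}{271656 + \frac{310934}{97671}} = \frac{60654}{\frac{26533224110}{97671}} = 60654 \cdot \frac{97671}{26533224110} = \frac{2962068417}{13266612055}$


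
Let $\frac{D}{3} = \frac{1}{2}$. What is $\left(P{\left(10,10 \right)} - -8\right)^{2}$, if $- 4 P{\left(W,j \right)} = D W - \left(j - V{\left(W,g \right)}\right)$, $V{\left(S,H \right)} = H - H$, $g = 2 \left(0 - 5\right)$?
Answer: $\frac{729}{16} \approx 45.563$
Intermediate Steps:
$g = -10$ ($g = 2 \left(-5\right) = -10$)
$V{\left(S,H \right)} = 0$
$D = \frac{3}{2} \approx 1.5$
$P{\left(W,j \right)} = - \frac{3 W}{8} + \frac{j}{4}$ ($P{\left(W,j \right)} = - \frac{\frac{3 W}{2} + \left(0 - j\right)}{4} = - \frac{\frac{3 W}{2} - j}{4} = - \frac{- j + \frac{3 W}{2}}{4} = - \frac{3 W}{8} + \frac{j}{4}$)
$\left(P{\left(10,10 \right)} - -8\right)^{2} = \left(\left(\left(- \frac{3}{8}\right) 10 + \frac{1}{4} \cdot 10\right) - -8\right)^{2} = \left(\left(- \frac{15}{4} + \frac{5}{2}\right) + 8\right)^{2} = \left(- \frac{5}{4} + 8\right)^{2} = \left(\frac{27}{4}\right)^{2} = \frac{729}{16}$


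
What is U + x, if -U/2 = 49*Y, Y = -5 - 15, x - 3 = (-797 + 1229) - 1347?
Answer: 1048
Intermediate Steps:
x = -912 (x = 3 + ((-797 + 1229) - 1347) = 3 + (432 - 1347) = 3 - 915 = -912)
Y = -20
U = 1960 (U = -98*(-20) = -2*(-980) = 1960)
U + x = 1960 - 912 = 1048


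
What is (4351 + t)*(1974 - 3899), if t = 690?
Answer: -9703925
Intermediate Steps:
(4351 + t)*(1974 - 3899) = (4351 + 690)*(1974 - 3899) = 5041*(-1925) = -9703925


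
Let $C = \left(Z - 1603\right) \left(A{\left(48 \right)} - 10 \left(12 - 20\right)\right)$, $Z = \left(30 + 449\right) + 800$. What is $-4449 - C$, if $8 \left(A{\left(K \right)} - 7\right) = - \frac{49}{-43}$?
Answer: $\frac{2045523}{86} \approx 23785.0$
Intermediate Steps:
$A{\left(K \right)} = \frac{2457}{344}$ ($A{\left(K \right)} = 7 + \frac{\left(-49\right) \frac{1}{-43}}{8} = 7 + \frac{\left(-49\right) \left(- \frac{1}{43}\right)}{8} = 7 + \frac{1}{8} \cdot \frac{49}{43} = 7 + \frac{49}{344} = \frac{2457}{344}$)
$Z = 1279$ ($Z = 479 + 800 = 1279$)
$C = - \frac{2428137}{86}$ ($C = \left(1279 - 1603\right) \left(\frac{2457}{344} - 10 \left(12 - 20\right)\right) = - 324 \left(\frac{2457}{344} - -80\right) = - 324 \left(\frac{2457}{344} + 80\right) = \left(-324\right) \frac{29977}{344} = - \frac{2428137}{86} \approx -28234.0$)
$-4449 - C = -4449 - - \frac{2428137}{86} = -4449 + \frac{2428137}{86} = \frac{2045523}{86}$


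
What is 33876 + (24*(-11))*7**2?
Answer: 20940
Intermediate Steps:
33876 + (24*(-11))*7**2 = 33876 - 264*49 = 33876 - 12936 = 20940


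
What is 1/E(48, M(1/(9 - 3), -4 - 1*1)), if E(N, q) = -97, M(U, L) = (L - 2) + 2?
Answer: -1/97 ≈ -0.010309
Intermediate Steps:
M(U, L) = L (M(U, L) = (-2 + L) + 2 = L)
1/E(48, M(1/(9 - 3), -4 - 1*1)) = 1/(-97) = -1/97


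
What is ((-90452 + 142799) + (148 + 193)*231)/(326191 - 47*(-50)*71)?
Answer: 43706/164347 ≈ 0.26594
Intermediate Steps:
((-90452 + 142799) + (148 + 193)*231)/(326191 - 47*(-50)*71) = (52347 + 341*231)/(326191 + 2350*71) = (52347 + 78771)/(326191 + 166850) = 131118/493041 = 131118*(1/493041) = 43706/164347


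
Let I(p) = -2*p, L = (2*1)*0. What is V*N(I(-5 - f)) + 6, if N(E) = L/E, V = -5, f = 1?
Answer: 6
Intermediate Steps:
L = 0 (L = 2*0 = 0)
N(E) = 0 (N(E) = 0/E = 0)
V*N(I(-5 - f)) + 6 = -5*0 + 6 = 0 + 6 = 6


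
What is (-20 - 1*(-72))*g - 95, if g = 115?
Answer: 5885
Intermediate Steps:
(-20 - 1*(-72))*g - 95 = (-20 - 1*(-72))*115 - 95 = (-20 + 72)*115 - 95 = 52*115 - 95 = 5980 - 95 = 5885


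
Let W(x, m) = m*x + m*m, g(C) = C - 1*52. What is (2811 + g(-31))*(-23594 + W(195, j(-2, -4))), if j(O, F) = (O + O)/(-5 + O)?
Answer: -3138918640/49 ≈ -6.4060e+7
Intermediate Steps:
g(C) = -52 + C (g(C) = C - 52 = -52 + C)
j(O, F) = 2*O/(-5 + O) (j(O, F) = (2*O)/(-5 + O) = 2*O/(-5 + O))
W(x, m) = m² + m*x (W(x, m) = m*x + m² = m² + m*x)
(2811 + g(-31))*(-23594 + W(195, j(-2, -4))) = (2811 + (-52 - 31))*(-23594 + (2*(-2)/(-5 - 2))*(2*(-2)/(-5 - 2) + 195)) = (2811 - 83)*(-23594 + (2*(-2)/(-7))*(2*(-2)/(-7) + 195)) = 2728*(-23594 + (2*(-2)*(-⅐))*(2*(-2)*(-⅐) + 195)) = 2728*(-23594 + 4*(4/7 + 195)/7) = 2728*(-23594 + (4/7)*(1369/7)) = 2728*(-23594 + 5476/49) = 2728*(-1150630/49) = -3138918640/49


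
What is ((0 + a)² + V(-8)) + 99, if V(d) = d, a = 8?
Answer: 155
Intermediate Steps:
((0 + a)² + V(-8)) + 99 = ((0 + 8)² - 8) + 99 = (8² - 8) + 99 = (64 - 8) + 99 = 56 + 99 = 155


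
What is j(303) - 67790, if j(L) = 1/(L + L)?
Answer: -41080739/606 ≈ -67790.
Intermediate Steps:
j(L) = 1/(2*L)
j(303) - 67790 = (1/2)/303 - 67790 = (1/2)*(1/303) - 67790 = 1/606 - 67790 = -41080739/606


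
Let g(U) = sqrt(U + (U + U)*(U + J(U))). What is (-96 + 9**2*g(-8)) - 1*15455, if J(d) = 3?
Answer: -15551 + 486*sqrt(2) ≈ -14864.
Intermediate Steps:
g(U) = sqrt(U + 2*U*(3 + U)) (g(U) = sqrt(U + (U + U)*(U + 3)) = sqrt(U + (2*U)*(3 + U)) = sqrt(U + 2*U*(3 + U)))
(-96 + 9**2*g(-8)) - 1*15455 = (-96 + 9**2*sqrt(-8*(7 + 2*(-8)))) - 1*15455 = (-96 + 81*sqrt(-8*(7 - 16))) - 15455 = (-96 + 81*sqrt(-8*(-9))) - 15455 = (-96 + 81*sqrt(72)) - 15455 = (-96 + 81*(6*sqrt(2))) - 15455 = (-96 + 486*sqrt(2)) - 15455 = -15551 + 486*sqrt(2)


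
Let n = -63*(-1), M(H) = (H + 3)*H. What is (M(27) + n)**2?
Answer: 762129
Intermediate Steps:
M(H) = H*(3 + H) (M(H) = (3 + H)*H = H*(3 + H))
n = 63
(M(27) + n)**2 = (27*(3 + 27) + 63)**2 = (27*30 + 63)**2 = (810 + 63)**2 = 873**2 = 762129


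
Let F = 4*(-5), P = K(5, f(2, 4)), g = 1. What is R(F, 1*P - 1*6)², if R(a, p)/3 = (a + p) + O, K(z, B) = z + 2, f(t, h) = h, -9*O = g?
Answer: 29584/9 ≈ 3287.1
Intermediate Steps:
O = -⅑ (O = -⅑*1 = -⅑ ≈ -0.11111)
K(z, B) = 2 + z
P = 7 (P = 2 + 5 = 7)
F = -20
R(a, p) = -⅓ + 3*a + 3*p (R(a, p) = 3*((a + p) - ⅑) = 3*(-⅑ + a + p) = -⅓ + 3*a + 3*p)
R(F, 1*P - 1*6)² = (-⅓ + 3*(-20) + 3*(1*7 - 1*6))² = (-⅓ - 60 + 3*(7 - 6))² = (-⅓ - 60 + 3*1)² = (-⅓ - 60 + 3)² = (-172/3)² = 29584/9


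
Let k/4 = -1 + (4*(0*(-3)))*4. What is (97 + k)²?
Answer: 8649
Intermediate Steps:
k = -4 (k = 4*(-1 + (4*(0*(-3)))*4) = 4*(-1 + (4*0)*4) = 4*(-1 + 0*4) = 4*(-1 + 0) = 4*(-1) = -4)
(97 + k)² = (97 - 4)² = 93² = 8649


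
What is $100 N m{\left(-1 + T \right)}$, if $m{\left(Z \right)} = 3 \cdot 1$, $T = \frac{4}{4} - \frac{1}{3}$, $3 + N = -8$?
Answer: $-3300$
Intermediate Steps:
$N = -11$ ($N = -3 - 8 = -11$)
$T = \frac{2}{3}$ ($T = 4 \cdot \frac{1}{4} - \frac{1}{3} = 1 - \frac{1}{3} = \frac{2}{3} \approx 0.66667$)
$m{\left(Z \right)} = 3$
$100 N m{\left(-1 + T \right)} = 100 \left(\left(-11\right) 3\right) = 100 \left(-33\right) = -3300$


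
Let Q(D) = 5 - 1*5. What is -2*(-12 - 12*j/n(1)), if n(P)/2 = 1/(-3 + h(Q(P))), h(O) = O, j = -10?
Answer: 384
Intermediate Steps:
Q(D) = 0 (Q(D) = 5 - 5 = 0)
n(P) = -⅔ (n(P) = 2/(-3 + 0) = 2/(-3) = 2*(-⅓) = -⅔)
-2*(-12 - 12*j/n(1)) = -2*(-12 - 12/((-⅔/(-10)))) = -2*(-12 - 12/((-⅔*(-⅒)))) = -2*(-12 - 12/1/15) = -2*(-12 - 12*15) = -2*(-12 - 180) = -2*(-192) = 384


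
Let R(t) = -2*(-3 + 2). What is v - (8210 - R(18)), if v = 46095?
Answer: 37887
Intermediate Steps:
R(t) = 2 (R(t) = -2*(-1) = 2)
v - (8210 - R(18)) = 46095 - (8210 - 1*2) = 46095 - (8210 - 2) = 46095 - 1*8208 = 46095 - 8208 = 37887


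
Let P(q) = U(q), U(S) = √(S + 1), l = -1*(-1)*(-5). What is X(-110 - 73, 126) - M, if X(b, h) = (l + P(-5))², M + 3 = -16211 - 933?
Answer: 17168 - 20*I ≈ 17168.0 - 20.0*I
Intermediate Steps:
l = -5 (l = 1*(-5) = -5)
U(S) = √(1 + S)
P(q) = √(1 + q)
M = -17147 (M = -3 + (-16211 - 933) = -3 - 17144 = -17147)
X(b, h) = (-5 + 2*I)² (X(b, h) = (-5 + √(1 - 5))² = (-5 + √(-4))² = (-5 + 2*I)²)
X(-110 - 73, 126) - M = (21 - 20*I) - 1*(-17147) = (21 - 20*I) + 17147 = 17168 - 20*I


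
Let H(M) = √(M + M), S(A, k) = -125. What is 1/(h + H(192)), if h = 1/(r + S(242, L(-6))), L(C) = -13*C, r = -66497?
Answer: 66622/1704380499455 + 35507927072*√6/1704380499455 ≈ 0.051031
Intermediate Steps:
H(M) = √2*√M (H(M) = √(2*M) = √2*√M)
h = -1/66622 (h = 1/(-66497 - 125) = 1/(-66622) = -1/66622 ≈ -1.5010e-5)
1/(h + H(192)) = 1/(-1/66622 + √2*√192) = 1/(-1/66622 + √2*(8*√3)) = 1/(-1/66622 + 8*√6)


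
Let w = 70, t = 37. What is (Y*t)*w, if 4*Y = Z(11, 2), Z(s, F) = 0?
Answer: 0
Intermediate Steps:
Y = 0 (Y = (1/4)*0 = 0)
(Y*t)*w = (0*37)*70 = 0*70 = 0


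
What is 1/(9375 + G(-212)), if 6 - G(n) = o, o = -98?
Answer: 1/9479 ≈ 0.00010550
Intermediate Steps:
G(n) = 104 (G(n) = 6 - 1*(-98) = 6 + 98 = 104)
1/(9375 + G(-212)) = 1/(9375 + 104) = 1/9479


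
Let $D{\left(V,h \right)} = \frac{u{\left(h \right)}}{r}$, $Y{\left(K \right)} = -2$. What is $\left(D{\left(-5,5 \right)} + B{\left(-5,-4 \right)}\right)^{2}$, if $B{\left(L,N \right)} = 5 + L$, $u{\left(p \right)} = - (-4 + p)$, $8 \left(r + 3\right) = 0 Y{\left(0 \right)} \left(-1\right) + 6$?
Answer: $\frac{16}{81} \approx 0.19753$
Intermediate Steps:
$r = - \frac{9}{4}$ ($r = -3 + \frac{0 \left(-2\right) \left(-1\right) + 6}{8} = -3 + \frac{0 \left(-1\right) + 6}{8} = -3 + \frac{0 + 6}{8} = -3 + \frac{1}{8} \cdot 6 = -3 + \frac{3}{4} = - \frac{9}{4} \approx -2.25$)
$u{\left(p \right)} = 4 - p$
$D{\left(V,h \right)} = - \frac{16}{9} + \frac{4 h}{9}$ ($D{\left(V,h \right)} = \frac{4 - h}{- \frac{9}{4}} = \left(4 - h\right) \left(- \frac{4}{9}\right) = - \frac{16}{9} + \frac{4 h}{9}$)
$\left(D{\left(-5,5 \right)} + B{\left(-5,-4 \right)}\right)^{2} = \left(\left(- \frac{16}{9} + \frac{4}{9} \cdot 5\right) + \left(5 - 5\right)\right)^{2} = \left(\left(- \frac{16}{9} + \frac{20}{9}\right) + 0\right)^{2} = \left(\frac{4}{9} + 0\right)^{2} = \left(\frac{4}{9}\right)^{2} = \frac{16}{81}$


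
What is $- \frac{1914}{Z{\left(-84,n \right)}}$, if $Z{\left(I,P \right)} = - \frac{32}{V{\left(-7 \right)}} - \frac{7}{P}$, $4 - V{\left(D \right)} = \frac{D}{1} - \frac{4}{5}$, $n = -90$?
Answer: $\frac{10163340}{13987} \approx 726.63$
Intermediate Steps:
$V{\left(D \right)} = \frac{24}{5} - D$ ($V{\left(D \right)} = 4 - \left(\frac{D}{1} - \frac{4}{5}\right) = 4 - \left(D 1 - \frac{4}{5}\right) = 4 - \left(D - \frac{4}{5}\right) = 4 - \left(- \frac{4}{5} + D\right) = \frac{24}{5} - D$)
$Z{\left(I,P \right)} = - \frac{160}{59} - \frac{7}{P}$ ($Z{\left(I,P \right)} = - \frac{32}{\frac{24}{5} - -7} - \frac{7}{P} = - \frac{32}{\frac{24}{5} + 7} - \frac{7}{P} = - \frac{32}{\frac{59}{5}} - \frac{7}{P} = \left(-32\right) \frac{5}{59} - \frac{7}{P} = - \frac{160}{59} - \frac{7}{P}$)
$- \frac{1914}{Z{\left(-84,n \right)}} = - \frac{1914}{- \frac{160}{59} - \frac{7}{-90}} = - \frac{1914}{- \frac{160}{59} - - \frac{7}{90}} = - \frac{1914}{- \frac{160}{59} + \frac{7}{90}} = - \frac{1914}{- \frac{13987}{5310}} = \left(-1914\right) \left(- \frac{5310}{13987}\right) = \frac{10163340}{13987}$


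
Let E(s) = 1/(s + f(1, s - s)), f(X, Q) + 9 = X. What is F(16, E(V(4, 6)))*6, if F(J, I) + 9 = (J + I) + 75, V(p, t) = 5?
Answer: 490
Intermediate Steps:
f(X, Q) = -9 + X
E(s) = 1/(-8 + s) (E(s) = 1/(s + (-9 + 1)) = 1/(s - 8) = 1/(-8 + s))
F(J, I) = 66 + I + J (F(J, I) = -9 + ((J + I) + 75) = -9 + ((I + J) + 75) = -9 + (75 + I + J) = 66 + I + J)
F(16, E(V(4, 6)))*6 = (66 + 1/(-8 + 5) + 16)*6 = (66 + 1/(-3) + 16)*6 = (66 - 1/3 + 16)*6 = (245/3)*6 = 490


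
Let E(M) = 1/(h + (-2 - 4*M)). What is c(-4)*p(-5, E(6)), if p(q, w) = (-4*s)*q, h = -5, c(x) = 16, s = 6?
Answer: 1920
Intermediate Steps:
E(M) = 1/(-7 - 4*M) (E(M) = 1/(-5 + (-2 - 4*M)) = 1/(-7 - 4*M))
p(q, w) = -24*q (p(q, w) = (-4*6)*q = -24*q)
c(-4)*p(-5, E(6)) = 16*(-24*(-5)) = 16*120 = 1920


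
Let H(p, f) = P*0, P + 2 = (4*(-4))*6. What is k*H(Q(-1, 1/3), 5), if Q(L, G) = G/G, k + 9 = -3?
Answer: 0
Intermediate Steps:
k = -12 (k = -9 - 3 = -12)
P = -98 (P = -2 + (4*(-4))*6 = -2 - 16*6 = -2 - 96 = -98)
Q(L, G) = 1
H(p, f) = 0 (H(p, f) = -98*0 = 0)
k*H(Q(-1, 1/3), 5) = -12*0 = 0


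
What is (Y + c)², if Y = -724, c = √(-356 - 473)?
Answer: (724 - I*√829)² ≈ 5.2335e+5 - 41691.0*I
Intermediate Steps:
c = I*√829 (c = √(-829) = I*√829 ≈ 28.792*I)
(Y + c)² = (-724 + I*√829)²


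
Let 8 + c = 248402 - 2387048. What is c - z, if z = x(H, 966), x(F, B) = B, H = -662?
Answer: -2139620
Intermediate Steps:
c = -2138654 (c = -8 + (248402 - 2387048) = -8 - 2138646 = -2138654)
z = 966
c - z = -2138654 - 1*966 = -2138654 - 966 = -2139620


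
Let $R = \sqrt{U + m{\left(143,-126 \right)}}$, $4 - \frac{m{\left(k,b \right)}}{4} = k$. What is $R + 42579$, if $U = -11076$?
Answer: $42579 + 4 i \sqrt{727} \approx 42579.0 + 107.85 i$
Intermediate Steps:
$m{\left(k,b \right)} = 16 - 4 k$
$R = 4 i \sqrt{727}$ ($R = \sqrt{-11076 + \left(16 - 572\right)} = \sqrt{-11076 - 556} = \sqrt{-11632} = 4 i \sqrt{727} \approx 107.85 i$)
$R + 42579 = 4 i \sqrt{727} + 42579 = 42579 + 4 i \sqrt{727}$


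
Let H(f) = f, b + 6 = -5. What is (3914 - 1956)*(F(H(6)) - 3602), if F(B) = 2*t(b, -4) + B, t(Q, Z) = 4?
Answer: -7025304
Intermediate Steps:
b = -11 (b = -6 - 5 = -11)
F(B) = 8 + B (F(B) = 2*4 + B = 8 + B)
(3914 - 1956)*(F(H(6)) - 3602) = (3914 - 1956)*((8 + 6) - 3602) = 1958*(14 - 3602) = 1958*(-3588) = -7025304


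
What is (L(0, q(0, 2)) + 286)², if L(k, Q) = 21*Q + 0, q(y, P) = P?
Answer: 107584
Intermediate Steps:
L(k, Q) = 21*Q
(L(0, q(0, 2)) + 286)² = (21*2 + 286)² = (42 + 286)² = 328² = 107584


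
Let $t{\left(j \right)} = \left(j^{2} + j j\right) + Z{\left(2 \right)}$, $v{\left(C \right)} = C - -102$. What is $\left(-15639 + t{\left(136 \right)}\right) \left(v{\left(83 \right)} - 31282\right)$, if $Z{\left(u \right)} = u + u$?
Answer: $-664138629$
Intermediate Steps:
$v{\left(C \right)} = 102 + C$ ($v{\left(C \right)} = C + 102 = 102 + C$)
$Z{\left(u \right)} = 2 u$
$t{\left(j \right)} = 4 + 2 j^{2}$ ($t{\left(j \right)} = \left(j^{2} + j j\right) + 2 \cdot 2 = \left(j^{2} + j^{2}\right) + 4 = 2 j^{2} + 4 = 4 + 2 j^{2}$)
$\left(-15639 + t{\left(136 \right)}\right) \left(v{\left(83 \right)} - 31282\right) = \left(-15639 + \left(4 + 2 \cdot 136^{2}\right)\right) \left(\left(102 + 83\right) - 31282\right) = \left(-15639 + \left(4 + 2 \cdot 18496\right)\right) \left(185 - 31282\right) = \left(-15639 + \left(4 + 36992\right)\right) \left(-31097\right) = \left(-15639 + 36996\right) \left(-31097\right) = 21357 \left(-31097\right) = -664138629$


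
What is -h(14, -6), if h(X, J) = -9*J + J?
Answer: -48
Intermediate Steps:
h(X, J) = -8*J
-h(14, -6) = -(-8)*(-6) = -1*48 = -48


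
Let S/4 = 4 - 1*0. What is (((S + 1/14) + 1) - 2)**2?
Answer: 44521/196 ≈ 227.15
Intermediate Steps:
S = 16 (S = 4*(4 - 1*0) = 4*(4 + 0) = 4*4 = 16)
(((S + 1/14) + 1) - 2)**2 = (((16 + 1/14) + 1) - 2)**2 = ((225/14 + 1) - 2)**2 = (239/14 - 2)**2 = (211/14)**2 = 44521/196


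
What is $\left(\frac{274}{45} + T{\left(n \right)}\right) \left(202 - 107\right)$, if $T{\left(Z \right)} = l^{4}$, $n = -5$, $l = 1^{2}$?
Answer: $\frac{6061}{9} \approx 673.44$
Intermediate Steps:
$l = 1$
$T{\left(Z \right)} = 1$ ($T{\left(Z \right)} = 1^{4} = 1$)
$\left(\frac{274}{45} + T{\left(n \right)}\right) \left(202 - 107\right) = \left(\frac{274}{45} + 1\right) \left(202 - 107\right) = \left(274 \cdot \frac{1}{45} + 1\right) 95 = \left(\frac{274}{45} + 1\right) 95 = \frac{319}{45} \cdot 95 = \frac{6061}{9}$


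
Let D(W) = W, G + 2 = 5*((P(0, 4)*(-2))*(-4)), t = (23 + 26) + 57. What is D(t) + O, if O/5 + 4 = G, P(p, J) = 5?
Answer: 1076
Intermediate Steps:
t = 106 (t = 49 + 57 = 106)
G = 198 (G = -2 + 5*((5*(-2))*(-4)) = -2 + 5*(-10*(-4)) = -2 + 5*40 = -2 + 200 = 198)
O = 970 (O = -20 + 5*198 = -20 + 990 = 970)
D(t) + O = 106 + 970 = 1076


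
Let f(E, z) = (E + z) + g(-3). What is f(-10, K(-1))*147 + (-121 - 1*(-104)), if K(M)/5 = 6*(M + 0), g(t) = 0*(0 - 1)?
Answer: -5897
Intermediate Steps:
g(t) = 0 (g(t) = 0*(-1) = 0)
K(M) = 30*M (K(M) = 5*(6*(M + 0)) = 5*(6*M) = 30*M)
f(E, z) = E + z (f(E, z) = (E + z) + 0 = E + z)
f(-10, K(-1))*147 + (-121 - 1*(-104)) = (-10 + 30*(-1))*147 + (-121 - 1*(-104)) = (-10 - 30)*147 + (-121 + 104) = -40*147 - 17 = -5880 - 17 = -5897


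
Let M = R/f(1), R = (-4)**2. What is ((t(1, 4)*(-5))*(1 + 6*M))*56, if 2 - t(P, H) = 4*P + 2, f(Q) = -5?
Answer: -20384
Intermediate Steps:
R = 16
M = -16/5 (M = 16/(-5) = 16*(-1/5) = -16/5 ≈ -3.2000)
t(P, H) = -4*P (t(P, H) = 2 - (4*P + 2) = 2 - (2 + 4*P) = 2 + (-2 - 4*P) = -4*P)
((t(1, 4)*(-5))*(1 + 6*M))*56 = ((-4*1*(-5))*(1 + 6*(-16/5)))*56 = ((-4*(-5))*(1 - 96/5))*56 = (20*(-91/5))*56 = -364*56 = -20384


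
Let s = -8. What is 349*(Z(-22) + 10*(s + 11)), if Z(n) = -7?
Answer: 8027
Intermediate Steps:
349*(Z(-22) + 10*(s + 11)) = 349*(-7 + 10*(-8 + 11)) = 349*(-7 + 10*3) = 349*(-7 + 30) = 349*23 = 8027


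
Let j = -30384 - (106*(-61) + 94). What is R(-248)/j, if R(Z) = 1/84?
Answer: -1/2017008 ≈ -4.9578e-7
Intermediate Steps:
R(Z) = 1/84
j = -24012 (j = -30384 - (-6466 + 94) = -30384 - 1*(-6372) = -30384 + 6372 = -24012)
R(-248)/j = (1/84)/(-24012) = (1/84)*(-1/24012) = -1/2017008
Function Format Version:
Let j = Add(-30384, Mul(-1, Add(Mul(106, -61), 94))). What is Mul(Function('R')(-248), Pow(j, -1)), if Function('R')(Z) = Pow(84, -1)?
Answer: Rational(-1, 2017008) ≈ -4.9578e-7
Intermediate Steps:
Function('R')(Z) = Rational(1, 84)
j = -24012 (j = Add(-30384, Mul(-1, Add(-6466, 94))) = Add(-30384, Mul(-1, -6372)) = Add(-30384, 6372) = -24012)
Mul(Function('R')(-248), Pow(j, -1)) = Mul(Rational(1, 84), Pow(-24012, -1)) = Mul(Rational(1, 84), Rational(-1, 24012)) = Rational(-1, 2017008)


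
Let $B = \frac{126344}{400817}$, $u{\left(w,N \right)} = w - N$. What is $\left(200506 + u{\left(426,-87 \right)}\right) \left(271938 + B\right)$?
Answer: $\frac{21910568390184110}{400817} \approx 5.4665 \cdot 10^{10}$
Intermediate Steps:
$B = \frac{126344}{400817}$ ($B = 126344 \cdot \frac{1}{400817} = \frac{126344}{400817} \approx 0.31522$)
$\left(200506 + u{\left(426,-87 \right)}\right) \left(271938 + B\right) = \left(200506 + \left(426 - -87\right)\right) \left(271938 + \frac{126344}{400817}\right) = \left(200506 + \left(426 + 87\right)\right) \frac{108997499690}{400817} = \left(200506 + 513\right) \frac{108997499690}{400817} = 201019 \cdot \frac{108997499690}{400817} = \frac{21910568390184110}{400817}$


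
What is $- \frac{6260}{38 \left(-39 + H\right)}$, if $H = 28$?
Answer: $\frac{3130}{209} \approx 14.976$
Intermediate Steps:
$- \frac{6260}{38 \left(-39 + H\right)} = - \frac{6260}{38 \left(-39 + 28\right)} = - \frac{6260}{38 \left(-11\right)} = - \frac{6260}{-418} = \left(-6260\right) \left(- \frac{1}{418}\right) = \frac{3130}{209}$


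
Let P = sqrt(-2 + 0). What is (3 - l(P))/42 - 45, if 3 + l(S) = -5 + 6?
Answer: -1885/42 ≈ -44.881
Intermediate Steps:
P = I*sqrt(2) (P = sqrt(-2) = I*sqrt(2) ≈ 1.4142*I)
l(S) = -2 (l(S) = -3 + (-5 + 6) = -3 + 1 = -2)
(3 - l(P))/42 - 45 = (3 - 1*(-2))/42 - 45 = (3 + 2)/42 - 45 = (1/42)*5 - 45 = 5/42 - 45 = -1885/42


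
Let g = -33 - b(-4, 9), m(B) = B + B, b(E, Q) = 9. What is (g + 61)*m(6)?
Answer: 228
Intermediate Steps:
m(B) = 2*B
g = -42 (g = -33 - 1*9 = -33 - 9 = -42)
(g + 61)*m(6) = (-42 + 61)*(2*6) = 19*12 = 228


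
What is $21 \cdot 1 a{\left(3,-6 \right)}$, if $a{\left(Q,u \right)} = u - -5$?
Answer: $-21$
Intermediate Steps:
$a{\left(Q,u \right)} = 5 + u$ ($a{\left(Q,u \right)} = u + 5 = 5 + u$)
$21 \cdot 1 a{\left(3,-6 \right)} = 21 \cdot 1 \left(5 - 6\right) = 21 \left(-1\right) = -21$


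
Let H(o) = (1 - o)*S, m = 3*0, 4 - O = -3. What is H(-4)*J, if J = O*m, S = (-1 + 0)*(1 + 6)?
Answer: 0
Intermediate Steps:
O = 7 (O = 4 - 1*(-3) = 4 + 3 = 7)
m = 0
S = -7 (S = -1*7 = -7)
J = 0 (J = 7*0 = 0)
H(o) = -7 + 7*o (H(o) = (1 - o)*(-7) = -7 + 7*o)
H(-4)*J = (-7 + 7*(-4))*0 = (-7 - 28)*0 = -35*0 = 0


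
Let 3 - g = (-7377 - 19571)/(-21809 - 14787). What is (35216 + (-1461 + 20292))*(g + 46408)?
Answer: 3278394522942/1307 ≈ 2.5083e+9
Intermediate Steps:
g = 20710/9149 (g = 3 - (-7377 - 19571)/(-21809 - 14787) = 3 - (-26948)/(-36596) = 3 - (-26948)*(-1)/36596 = 3 - 1*6737/9149 = 3 - 6737/9149 = 20710/9149 ≈ 2.2636)
(35216 + (-1461 + 20292))*(g + 46408) = (35216 + (-1461 + 20292))*(20710/9149 + 46408) = (35216 + 18831)*(424607502/9149) = 54047*(424607502/9149) = 3278394522942/1307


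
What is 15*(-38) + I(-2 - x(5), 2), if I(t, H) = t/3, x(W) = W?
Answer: -1717/3 ≈ -572.33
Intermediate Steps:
I(t, H) = t/3 (I(t, H) = t*(⅓) = t/3)
15*(-38) + I(-2 - x(5), 2) = 15*(-38) + (-2 - 1*5)/3 = -570 + (-2 - 5)/3 = -570 + (⅓)*(-7) = -570 - 7/3 = -1717/3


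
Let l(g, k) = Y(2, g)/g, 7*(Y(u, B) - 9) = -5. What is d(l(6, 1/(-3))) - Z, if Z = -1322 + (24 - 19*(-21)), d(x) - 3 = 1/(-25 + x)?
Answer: 447371/496 ≈ 901.96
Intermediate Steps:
Y(u, B) = 58/7 (Y(u, B) = 9 + (⅐)*(-5) = 9 - 5/7 = 58/7)
l(g, k) = 58/(7*g)
d(x) = 3 + 1/(-25 + x)
Z = -899 (Z = -1322 + (24 + 399) = -1322 + 423 = -899)
d(l(6, 1/(-3))) - Z = (-74 + 3*((58/7)/6))/(-25 + (58/7)/6) - 1*(-899) = (-74 + 3*((58/7)*(⅙)))/(-25 + (58/7)*(⅙)) + 899 = (-74 + 3*(29/21))/(-25 + 29/21) + 899 = (-74 + 29/7)/(-496/21) + 899 = -21/496*(-489/7) + 899 = 1467/496 + 899 = 447371/496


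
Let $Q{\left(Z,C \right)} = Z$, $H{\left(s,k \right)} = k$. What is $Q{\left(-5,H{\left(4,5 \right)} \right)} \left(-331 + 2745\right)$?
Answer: $-12070$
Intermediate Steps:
$Q{\left(-5,H{\left(4,5 \right)} \right)} \left(-331 + 2745\right) = - 5 \left(-331 + 2745\right) = \left(-5\right) 2414 = -12070$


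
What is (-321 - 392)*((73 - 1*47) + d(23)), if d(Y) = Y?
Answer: -34937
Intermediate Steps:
(-321 - 392)*((73 - 1*47) + d(23)) = (-321 - 392)*((73 - 1*47) + 23) = -713*((73 - 47) + 23) = -713*(26 + 23) = -713*49 = -34937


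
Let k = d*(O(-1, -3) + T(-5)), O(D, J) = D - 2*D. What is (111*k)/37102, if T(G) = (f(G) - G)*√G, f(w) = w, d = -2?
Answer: -111/18551 ≈ -0.0059835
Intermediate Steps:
O(D, J) = -D
T(G) = 0 (T(G) = (G - G)*√G = 0*√G = 0)
k = -2 (k = -2*(-1*(-1) + 0) = -2*(1 + 0) = -2*1 = -2)
(111*k)/37102 = (111*(-2))/37102 = -222*1/37102 = -111/18551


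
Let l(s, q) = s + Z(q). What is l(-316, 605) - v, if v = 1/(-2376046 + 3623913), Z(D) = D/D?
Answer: -393078106/1247867 ≈ -315.00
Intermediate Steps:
Z(D) = 1
l(s, q) = 1 + s (l(s, q) = s + 1 = 1 + s)
v = 1/1247867 ≈ 8.0137e-7
l(-316, 605) - v = (1 - 316) - 1*1/1247867 = -315 - 1/1247867 = -393078106/1247867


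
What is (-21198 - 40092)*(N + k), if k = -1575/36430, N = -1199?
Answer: 267721737705/3643 ≈ 7.3489e+7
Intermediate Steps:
k = -315/7286 (k = -1575*1/36430 = -315/7286 ≈ -0.043234)
(-21198 - 40092)*(N + k) = (-21198 - 40092)*(-1199 - 315/7286) = -61290*(-8736229/7286) = 267721737705/3643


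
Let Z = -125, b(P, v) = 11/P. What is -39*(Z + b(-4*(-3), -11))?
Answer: 19357/4 ≈ 4839.3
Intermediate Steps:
-39*(Z + b(-4*(-3), -11)) = -39*(-125 + 11/((-4*(-3)))) = -39*(-125 + 11/12) = -39*(-1489/12) = 19357/4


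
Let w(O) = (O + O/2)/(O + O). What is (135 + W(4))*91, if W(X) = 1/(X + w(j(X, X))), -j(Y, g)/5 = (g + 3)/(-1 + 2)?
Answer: 233779/19 ≈ 12304.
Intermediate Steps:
j(Y, g) = -15 - 5*g (j(Y, g) = -5*(g + 3)/(-1 + 2) = -5*(3 + g)/1 = -5*(3 + g) = -15 - 5*g)
w(O) = 3/4 (w(O) = (O + O*(1/2))/((2*O)) = (O + O/2)*(1/(2*O)) = (3*O/2)*(1/(2*O)) = 3/4)
W(X) = 1/(3/4 + X) (W(X) = 1/(X + 3/4) = 1/(3/4 + X))
(135 + W(4))*91 = (135 + 4/(3 + 4*4))*91 = (135 + 4/(3 + 16))*91 = (135 + 4/19)*91 = (2569/19)*91 = 233779/19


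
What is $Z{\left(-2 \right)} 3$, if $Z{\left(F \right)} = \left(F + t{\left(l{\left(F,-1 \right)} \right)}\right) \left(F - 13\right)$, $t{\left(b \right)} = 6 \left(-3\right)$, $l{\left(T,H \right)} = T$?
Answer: $900$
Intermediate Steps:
$t{\left(b \right)} = -18$
$Z{\left(F \right)} = \left(-18 + F\right) \left(-13 + F\right)$ ($Z{\left(F \right)} = \left(F - 18\right) \left(F - 13\right) = \left(-18 + F\right) \left(-13 + F\right)$)
$Z{\left(-2 \right)} 3 = \left(234 + \left(-2\right)^{2} - -62\right) 3 = \left(234 + 4 + 62\right) 3 = 300 \cdot 3 = 900$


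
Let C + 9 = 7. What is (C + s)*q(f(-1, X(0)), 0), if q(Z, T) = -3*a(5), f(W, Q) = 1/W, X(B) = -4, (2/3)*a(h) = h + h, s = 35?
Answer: -1485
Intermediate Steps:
C = -2 (C = -9 + 7 = -2)
a(h) = 3*h (a(h) = 3*(h + h)/2 = 3*(2*h)/2 = 3*h)
q(Z, T) = -45 (q(Z, T) = -9*5 = -3*15 = -45)
(C + s)*q(f(-1, X(0)), 0) = (-2 + 35)*(-45) = 33*(-45) = -1485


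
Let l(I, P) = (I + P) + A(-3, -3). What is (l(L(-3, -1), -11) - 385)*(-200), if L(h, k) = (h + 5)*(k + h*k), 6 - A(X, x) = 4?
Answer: 78000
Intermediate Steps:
A(X, x) = 2 (A(X, x) = 6 - 1*4 = 6 - 4 = 2)
L(h, k) = (5 + h)*(k + h*k)
l(I, P) = 2 + I + P (l(I, P) = (I + P) + 2 = 2 + I + P)
(l(L(-3, -1), -11) - 385)*(-200) = ((2 - (5 + (-3)**2 + 6*(-3)) - 11) - 385)*(-200) = ((2 - (5 + 9 - 18) - 11) - 385)*(-200) = ((2 - 1*(-4) - 11) - 385)*(-200) = ((2 + 4 - 11) - 385)*(-200) = (-5 - 385)*(-200) = -390*(-200) = 78000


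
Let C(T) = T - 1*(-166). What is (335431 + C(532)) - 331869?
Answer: 4260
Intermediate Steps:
C(T) = 166 + T (C(T) = T + 166 = 166 + T)
(335431 + C(532)) - 331869 = (335431 + (166 + 532)) - 331869 = (335431 + 698) - 331869 = 336129 - 331869 = 4260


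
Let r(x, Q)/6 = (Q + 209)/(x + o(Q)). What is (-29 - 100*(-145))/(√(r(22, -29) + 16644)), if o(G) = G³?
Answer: 853789*√709735719/202781634 ≈ 112.17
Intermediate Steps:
r(x, Q) = 6*(209 + Q)/(x + Q³) (r(x, Q) = 6*((Q + 209)/(x + Q³)) = 6*((209 + Q)/(x + Q³)) = 6*(209 + Q)/(x + Q³))
(-29 - 100*(-145))/(√(r(22, -29) + 16644)) = (-29 - 100*(-145))/(√(6*(209 - 29)/(22 + (-29)³) + 16644)) = (-29 + 14500)/(√(6*180/(22 - 24389) + 16644)) = 14471/(√(6*180/(-24367) + 16644)) = 14471/(√(6*(-1/24367)*180 + 16644)) = 14471/(√(-1080/24367 + 16644)) = 14471/(√(405563268/24367)) = 14471/((2*√709735719/413)) = 14471*(59*√709735719/202781634) = 853789*√709735719/202781634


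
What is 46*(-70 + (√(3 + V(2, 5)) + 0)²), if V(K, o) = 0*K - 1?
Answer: -3128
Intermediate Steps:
V(K, o) = -1 (V(K, o) = 0 - 1 = -1)
46*(-70 + (√(3 + V(2, 5)) + 0)²) = 46*(-70 + (√(3 - 1) + 0)²) = 46*(-70 + (√2 + 0)²) = 46*(-70 + (√2)²) = 46*(-70 + 2) = 46*(-68) = -3128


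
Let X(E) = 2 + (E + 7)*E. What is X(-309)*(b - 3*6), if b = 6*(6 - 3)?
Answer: 0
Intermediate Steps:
X(E) = 2 + E*(7 + E) (X(E) = 2 + (7 + E)*E = 2 + E*(7 + E))
b = 18 (b = 6*3 = 18)
X(-309)*(b - 3*6) = (2 + (-309)**2 + 7*(-309))*(18 - 3*6) = (2 + 95481 - 2163)*(18 - 18) = 93320*0 = 0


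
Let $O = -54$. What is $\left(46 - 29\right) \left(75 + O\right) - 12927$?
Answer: $-12570$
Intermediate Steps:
$\left(46 - 29\right) \left(75 + O\right) - 12927 = \left(46 - 29\right) \left(75 - 54\right) - 12927 = 17 \cdot 21 - 12927 = 357 - 12927 = -12570$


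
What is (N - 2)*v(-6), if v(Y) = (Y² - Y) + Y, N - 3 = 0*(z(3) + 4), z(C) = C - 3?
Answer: 36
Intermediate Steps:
z(C) = -3 + C
N = 3 (N = 3 + 0*((-3 + 3) + 4) = 3 + 0*(0 + 4) = 3 + 0*4 = 3 + 0 = 3)
v(Y) = Y²
(N - 2)*v(-6) = (3 - 2)*(-6)² = 1*36 = 36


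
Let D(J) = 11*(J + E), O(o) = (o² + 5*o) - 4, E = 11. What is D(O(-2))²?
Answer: 121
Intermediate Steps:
O(o) = -4 + o² + 5*o
D(J) = 121 + 11*J (D(J) = 11*(J + 11) = 11*(11 + J) = 121 + 11*J)
D(O(-2))² = (121 + 11*(-4 + (-2)² + 5*(-2)))² = (121 + 11*(-4 + 4 - 10))² = (121 + 11*(-10))² = (121 - 110)² = 11² = 121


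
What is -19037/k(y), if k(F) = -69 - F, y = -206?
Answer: -19037/137 ≈ -138.96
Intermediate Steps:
-19037/k(y) = -19037/(-69 - 1*(-206)) = -19037/(-69 + 206) = -19037/137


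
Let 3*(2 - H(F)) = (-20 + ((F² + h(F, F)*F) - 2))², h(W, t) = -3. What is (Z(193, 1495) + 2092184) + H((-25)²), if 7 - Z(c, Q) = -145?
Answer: -50367726990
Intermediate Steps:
Z(c, Q) = 152 (Z(c, Q) = 7 - 1*(-145) = 7 + 145 = 152)
H(F) = 2 - (-22 + F² - 3*F)²/3 (H(F) = 2 - (-20 + ((F² - 3*F) - 2))²/3 = 2 - (-20 + (-2 + F² - 3*F))²/3 = 2 - (-22 + F² - 3*F)²/3)
(Z(193, 1495) + 2092184) + H((-25)²) = (152 + 2092184) + (2 - (22 - ((-25)²)² + 3*(-25)²)²/3) = 2092336 + (2 - (22 - 1*625² + 3*625)²/3) = 2092336 + (2 - (22 - 1*390625 + 1875)²/3) = 2092336 + (2 - (22 - 390625 + 1875)²/3) = 2092336 + (2 - ⅓*(-388728)²) = 2092336 + (2 - ⅓*151109457984) = 2092336 + (2 - 50369819328) = 2092336 - 50369819326 = -50367726990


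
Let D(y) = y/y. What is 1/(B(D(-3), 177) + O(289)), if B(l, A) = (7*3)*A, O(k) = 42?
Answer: 1/3759 ≈ 0.00026603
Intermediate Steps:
D(y) = 1
B(l, A) = 21*A
1/(B(D(-3), 177) + O(289)) = 1/(21*177 + 42) = 1/(3717 + 42) = 1/3759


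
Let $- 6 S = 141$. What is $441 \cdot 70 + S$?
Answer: $\frac{61693}{2} \approx 30847.0$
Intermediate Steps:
$S = - \frac{47}{2}$ ($S = \left(- \frac{1}{6}\right) 141 = - \frac{47}{2} \approx -23.5$)
$441 \cdot 70 + S = 441 \cdot 70 - \frac{47}{2} = 30870 - \frac{47}{2} = \frac{61693}{2}$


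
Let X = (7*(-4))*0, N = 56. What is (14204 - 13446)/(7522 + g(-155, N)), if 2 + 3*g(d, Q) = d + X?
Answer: 2274/22409 ≈ 0.10148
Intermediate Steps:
X = 0 (X = -28*0 = 0)
g(d, Q) = -⅔ + d/3 (g(d, Q) = -⅔ + (d + 0)/3 = -⅔ + d/3)
(14204 - 13446)/(7522 + g(-155, N)) = (14204 - 13446)/(7522 + (-⅔ + (⅓)*(-155))) = 758/(7522 + (-⅔ - 155/3)) = 758/(7522 - 157/3) = 758/(22409/3) = 758*(3/22409) = 2274/22409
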